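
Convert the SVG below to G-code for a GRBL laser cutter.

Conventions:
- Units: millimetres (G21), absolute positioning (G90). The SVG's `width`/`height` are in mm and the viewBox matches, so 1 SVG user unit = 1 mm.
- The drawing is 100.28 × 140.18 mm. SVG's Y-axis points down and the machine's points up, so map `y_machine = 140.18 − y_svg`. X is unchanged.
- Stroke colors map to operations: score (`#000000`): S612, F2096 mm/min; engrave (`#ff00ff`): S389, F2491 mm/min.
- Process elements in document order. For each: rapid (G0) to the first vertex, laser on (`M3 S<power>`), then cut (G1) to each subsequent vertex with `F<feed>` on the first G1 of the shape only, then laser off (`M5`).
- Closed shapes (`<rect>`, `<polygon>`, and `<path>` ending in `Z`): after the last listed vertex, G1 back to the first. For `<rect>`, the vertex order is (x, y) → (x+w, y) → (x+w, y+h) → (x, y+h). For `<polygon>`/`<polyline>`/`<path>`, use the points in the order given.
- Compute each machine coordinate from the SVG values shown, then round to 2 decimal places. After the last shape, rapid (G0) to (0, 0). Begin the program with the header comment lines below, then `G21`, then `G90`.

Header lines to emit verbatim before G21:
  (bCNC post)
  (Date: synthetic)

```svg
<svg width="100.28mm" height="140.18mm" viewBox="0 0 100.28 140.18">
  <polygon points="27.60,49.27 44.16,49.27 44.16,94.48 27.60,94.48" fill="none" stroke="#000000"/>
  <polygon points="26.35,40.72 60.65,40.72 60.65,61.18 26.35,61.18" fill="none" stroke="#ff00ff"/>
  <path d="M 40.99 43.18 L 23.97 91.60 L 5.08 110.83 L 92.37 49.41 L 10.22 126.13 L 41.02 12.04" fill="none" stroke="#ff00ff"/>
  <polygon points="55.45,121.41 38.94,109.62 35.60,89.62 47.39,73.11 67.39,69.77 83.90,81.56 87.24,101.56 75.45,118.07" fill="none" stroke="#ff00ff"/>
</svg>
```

1 u = 1 mm; y_m = 140.18 − y.

[1] `<polygon>` rectangle, #000000→score S612 F2096: (27.60,90.91) → (44.16,90.91) → (44.16,45.70) → (27.60,45.70) → (27.60,90.91) (closed)

[2] `<polygon>` rectangle, #ff00ff→engrave S389 F2491: (26.35,99.46) → (60.65,99.46) → (60.65,79.00) → (26.35,79.00) → (26.35,99.46) (closed)

[3] `<path>` open polyline, #ff00ff→engrave S389 F2491: (40.99,97.00) → (23.97,48.58) → (5.08,29.35) → (92.37,90.77) → (10.22,14.05) → (41.02,128.14)

[4] `<polygon>` regular polygon, #ff00ff→engrave S389 F2491: (55.45,18.77) → (38.94,30.56) → (35.60,50.56) → (47.39,67.07) → (67.39,70.41) → (83.90,58.62) → (87.24,38.62) → (75.45,22.11) → (55.45,18.77) (closed)

(bCNC post)
(Date: synthetic)
G21
G90
G0 X27.60 Y90.91
M3 S612
G1 X44.16 Y90.91 F2096
G1 X44.16 Y45.70
G1 X27.60 Y45.70
G1 X27.60 Y90.91
M5
G0 X26.35 Y99.46
M3 S389
G1 X60.65 Y99.46 F2491
G1 X60.65 Y79.00
G1 X26.35 Y79.00
G1 X26.35 Y99.46
M5
G0 X40.99 Y97.00
M3 S389
G1 X23.97 Y48.58 F2491
G1 X5.08 Y29.35
G1 X92.37 Y90.77
G1 X10.22 Y14.05
G1 X41.02 Y128.14
M5
G0 X55.45 Y18.77
M3 S389
G1 X38.94 Y30.56 F2491
G1 X35.60 Y50.56
G1 X47.39 Y67.07
G1 X67.39 Y70.41
G1 X83.90 Y58.62
G1 X87.24 Y38.62
G1 X75.45 Y22.11
G1 X55.45 Y18.77
M5
G0 X0.00 Y0.00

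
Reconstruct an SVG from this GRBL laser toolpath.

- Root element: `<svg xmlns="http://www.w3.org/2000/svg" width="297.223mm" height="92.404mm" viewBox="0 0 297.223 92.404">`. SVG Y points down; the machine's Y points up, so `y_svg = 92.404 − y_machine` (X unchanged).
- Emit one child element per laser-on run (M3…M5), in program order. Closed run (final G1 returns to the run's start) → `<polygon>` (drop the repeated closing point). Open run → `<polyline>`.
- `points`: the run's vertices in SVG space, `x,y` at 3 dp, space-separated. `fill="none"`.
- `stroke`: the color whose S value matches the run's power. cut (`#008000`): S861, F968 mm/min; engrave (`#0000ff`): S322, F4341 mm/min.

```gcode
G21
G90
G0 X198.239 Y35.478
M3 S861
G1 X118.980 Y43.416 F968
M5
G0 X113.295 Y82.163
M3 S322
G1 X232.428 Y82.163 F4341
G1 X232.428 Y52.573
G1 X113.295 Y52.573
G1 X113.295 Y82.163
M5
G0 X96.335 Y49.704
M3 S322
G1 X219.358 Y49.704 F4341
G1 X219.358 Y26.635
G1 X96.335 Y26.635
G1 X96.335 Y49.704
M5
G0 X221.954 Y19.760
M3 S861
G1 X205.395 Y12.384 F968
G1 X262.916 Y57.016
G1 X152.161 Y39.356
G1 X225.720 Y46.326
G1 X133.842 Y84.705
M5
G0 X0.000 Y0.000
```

y_svg = 92.404 − y_m.

[1] S861→`#008000` (cut); open run; points: 198.239,56.926 118.980,48.988

[2] S322→`#0000ff` (engrave); closed run; points: 113.295,10.241 232.428,10.241 232.428,39.831 113.295,39.831

[3] S322→`#0000ff` (engrave); closed run; points: 96.335,42.700 219.358,42.700 219.358,65.769 96.335,65.769

[4] S861→`#008000` (cut); open run; points: 221.954,72.644 205.395,80.020 262.916,35.388 152.161,53.048 225.720,46.078 133.842,7.699

<svg xmlns="http://www.w3.org/2000/svg" width="297.223mm" height="92.404mm" viewBox="0 0 297.223 92.404">
  <polyline points="198.239,56.926 118.980,48.988" fill="none" stroke="#008000"/>
  <polygon points="113.295,10.241 232.428,10.241 232.428,39.831 113.295,39.831" fill="none" stroke="#0000ff"/>
  <polygon points="96.335,42.700 219.358,42.700 219.358,65.769 96.335,65.769" fill="none" stroke="#0000ff"/>
  <polyline points="221.954,72.644 205.395,80.020 262.916,35.388 152.161,53.048 225.720,46.078 133.842,7.699" fill="none" stroke="#008000"/>
</svg>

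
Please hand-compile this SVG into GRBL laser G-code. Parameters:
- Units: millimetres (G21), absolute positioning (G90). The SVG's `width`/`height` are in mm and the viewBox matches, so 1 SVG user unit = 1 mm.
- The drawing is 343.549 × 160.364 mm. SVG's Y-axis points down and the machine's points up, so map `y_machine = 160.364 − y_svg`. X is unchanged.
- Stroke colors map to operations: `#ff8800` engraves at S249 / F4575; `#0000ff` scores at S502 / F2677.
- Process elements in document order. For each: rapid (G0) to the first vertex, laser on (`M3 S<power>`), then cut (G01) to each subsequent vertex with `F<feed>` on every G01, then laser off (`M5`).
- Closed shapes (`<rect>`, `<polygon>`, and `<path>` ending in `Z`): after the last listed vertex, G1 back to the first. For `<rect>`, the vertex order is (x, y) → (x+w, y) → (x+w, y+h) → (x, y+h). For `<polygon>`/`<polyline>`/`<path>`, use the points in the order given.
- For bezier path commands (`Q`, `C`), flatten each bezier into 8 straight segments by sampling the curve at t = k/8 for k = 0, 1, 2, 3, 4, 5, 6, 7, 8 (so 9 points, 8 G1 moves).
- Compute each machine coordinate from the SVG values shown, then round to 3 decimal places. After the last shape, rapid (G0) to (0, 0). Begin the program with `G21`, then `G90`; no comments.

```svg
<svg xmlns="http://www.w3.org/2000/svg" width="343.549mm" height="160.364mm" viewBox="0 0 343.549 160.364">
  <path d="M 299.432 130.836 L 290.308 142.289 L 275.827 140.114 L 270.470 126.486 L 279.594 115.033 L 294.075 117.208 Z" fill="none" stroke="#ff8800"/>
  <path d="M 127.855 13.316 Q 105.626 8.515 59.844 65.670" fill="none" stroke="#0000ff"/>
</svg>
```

G21
G90
G0 X299.432 Y29.528
M3 S249
G01 X290.308 Y18.075 F4575
G01 X275.827 Y20.250 F4575
G01 X270.470 Y33.878 F4575
G01 X279.594 Y45.331 F4575
G01 X294.075 Y43.156 F4575
G01 X299.432 Y29.528 F4575
M5
G0 X127.855 Y147.048
M3 S502
G01 X121.930 Y147.280 F2677
G01 X115.268 Y145.576 F2677
G01 X107.871 Y141.936 F2677
G01 X99.738 Y136.360 F2677
G01 X90.868 Y128.848 F2677
G01 X81.263 Y119.399 F2677
G01 X70.921 Y108.015 F2677
G01 X59.844 Y94.694 F2677
M5
G0 X0.000 Y0.000

viewBox `0 0 343.549 160.364` with mm width/height → 1 unit = 1 mm. Flip: y_m = 160.364 − y_svg.

**Shape 1** — `<path>` regular polygon, stroke `#ff8800` → engrave (S249, F4575). Machine vertices: (299.432,29.528) → (290.308,18.075) → (275.827,20.250) → (270.470,33.878) → (279.594,45.331) → (294.075,43.156) → (299.432,29.528). Closed: final G1 returns to the first vertex.

**Shape 2** — `<path>` quadratic bezier, stroke `#0000ff` → score (S502, F2677). Control points (SVG): P0=(127.855,13.316), P1=(105.626,8.515), P2=(59.844,65.670); sampled at t=k/8. Machine vertices: (127.855,147.048) → (121.930,147.280) → (115.268,145.576) → (107.871,141.936) → (99.738,136.360) → (90.868,128.848) → (81.263,119.399) → (70.921,108.015) → (59.844,94.694). Open path.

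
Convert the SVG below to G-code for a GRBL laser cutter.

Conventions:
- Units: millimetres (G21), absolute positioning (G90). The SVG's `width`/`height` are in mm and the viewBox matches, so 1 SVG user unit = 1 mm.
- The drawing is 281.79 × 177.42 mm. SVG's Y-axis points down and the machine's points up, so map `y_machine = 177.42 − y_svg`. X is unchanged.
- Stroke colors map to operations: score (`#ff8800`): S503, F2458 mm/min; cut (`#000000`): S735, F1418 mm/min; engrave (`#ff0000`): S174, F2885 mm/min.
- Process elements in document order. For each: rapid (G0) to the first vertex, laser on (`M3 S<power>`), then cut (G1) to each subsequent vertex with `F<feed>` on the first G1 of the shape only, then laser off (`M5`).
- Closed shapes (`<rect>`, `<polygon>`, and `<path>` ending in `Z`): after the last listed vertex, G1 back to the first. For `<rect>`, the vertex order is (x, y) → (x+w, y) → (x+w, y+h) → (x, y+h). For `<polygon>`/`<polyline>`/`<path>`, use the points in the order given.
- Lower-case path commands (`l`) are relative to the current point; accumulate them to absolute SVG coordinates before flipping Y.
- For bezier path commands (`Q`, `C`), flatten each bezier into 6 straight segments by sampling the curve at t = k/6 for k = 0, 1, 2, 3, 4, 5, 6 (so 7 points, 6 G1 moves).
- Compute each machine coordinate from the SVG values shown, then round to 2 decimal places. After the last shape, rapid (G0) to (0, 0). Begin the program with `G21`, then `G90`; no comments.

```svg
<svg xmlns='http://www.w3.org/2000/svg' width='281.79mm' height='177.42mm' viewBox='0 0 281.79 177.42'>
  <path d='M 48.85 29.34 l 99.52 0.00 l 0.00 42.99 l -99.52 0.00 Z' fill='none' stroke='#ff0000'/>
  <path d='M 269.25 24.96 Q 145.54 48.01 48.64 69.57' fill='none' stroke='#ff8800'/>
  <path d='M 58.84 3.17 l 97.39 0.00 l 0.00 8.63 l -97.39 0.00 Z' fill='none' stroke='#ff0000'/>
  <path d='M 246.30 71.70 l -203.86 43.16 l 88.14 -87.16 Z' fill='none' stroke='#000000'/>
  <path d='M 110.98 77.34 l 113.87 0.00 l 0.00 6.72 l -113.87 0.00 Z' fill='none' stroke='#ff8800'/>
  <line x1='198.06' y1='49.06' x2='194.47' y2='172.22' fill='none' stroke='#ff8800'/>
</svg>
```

viewBox `0 0 281.79 177.42` with mm width/height → 1 unit = 1 mm. Flip: y_m = 177.42 − y_svg.

**Shape 1** — `<path>` rectangle, stroke `#ff0000` → engrave (S174, F2885). Machine vertices: (48.85,148.08) → (148.37,148.08) → (148.37,105.09) → (48.85,105.09) → (48.85,148.08). Closed: final G1 returns to the first vertex.

**Shape 2** — `<path>` quadratic bezier, stroke `#ff8800` → score (S503, F2458). Control points (SVG): P0=(269.25,24.96), P1=(145.54,48.01), P2=(48.64,69.57); sampled at t=k/6. Machine vertices: (269.25,152.46) → (228.76,144.82) → (189.76,137.26) → (152.24,129.78) → (116.22,122.39) → (81.68,115.08) → (48.64,107.85). Open path.

**Shape 3** — `<path>` rectangle, stroke `#ff0000` → engrave (S174, F2885). Machine vertices: (58.84,174.25) → (156.23,174.25) → (156.23,165.62) → (58.84,165.62) → (58.84,174.25). Closed: final G1 returns to the first vertex.

**Shape 4** — `<path>` closed polygon, stroke `#000000` → cut (S735, F1418). Machine vertices: (246.30,105.72) → (42.44,62.56) → (130.58,149.72) → (246.30,105.72). Closed: final G1 returns to the first vertex.

**Shape 5** — `<path>` rectangle, stroke `#ff8800` → score (S503, F2458). Machine vertices: (110.98,100.08) → (224.85,100.08) → (224.85,93.36) → (110.98,93.36) → (110.98,100.08). Closed: final G1 returns to the first vertex.

**Shape 6** — `<line>` line segment, stroke `#ff8800` → score (S503, F2458). Machine vertices: (198.06,128.36) → (194.47,5.20). Open path.

G21
G90
G0 X48.85 Y148.08
M3 S174
G1 X148.37 Y148.08 F2885
G1 X148.37 Y105.09
G1 X48.85 Y105.09
G1 X48.85 Y148.08
M5
G0 X269.25 Y152.46
M3 S503
G1 X228.76 Y144.82 F2458
G1 X189.76 Y137.26
G1 X152.24 Y129.78
G1 X116.22 Y122.39
G1 X81.68 Y115.08
G1 X48.64 Y107.85
M5
G0 X58.84 Y174.25
M3 S174
G1 X156.23 Y174.25 F2885
G1 X156.23 Y165.62
G1 X58.84 Y165.62
G1 X58.84 Y174.25
M5
G0 X246.30 Y105.72
M3 S735
G1 X42.44 Y62.56 F1418
G1 X130.58 Y149.72
G1 X246.30 Y105.72
M5
G0 X110.98 Y100.08
M3 S503
G1 X224.85 Y100.08 F2458
G1 X224.85 Y93.36
G1 X110.98 Y93.36
G1 X110.98 Y100.08
M5
G0 X198.06 Y128.36
M3 S503
G1 X194.47 Y5.20 F2458
M5
G0 X0.00 Y0.00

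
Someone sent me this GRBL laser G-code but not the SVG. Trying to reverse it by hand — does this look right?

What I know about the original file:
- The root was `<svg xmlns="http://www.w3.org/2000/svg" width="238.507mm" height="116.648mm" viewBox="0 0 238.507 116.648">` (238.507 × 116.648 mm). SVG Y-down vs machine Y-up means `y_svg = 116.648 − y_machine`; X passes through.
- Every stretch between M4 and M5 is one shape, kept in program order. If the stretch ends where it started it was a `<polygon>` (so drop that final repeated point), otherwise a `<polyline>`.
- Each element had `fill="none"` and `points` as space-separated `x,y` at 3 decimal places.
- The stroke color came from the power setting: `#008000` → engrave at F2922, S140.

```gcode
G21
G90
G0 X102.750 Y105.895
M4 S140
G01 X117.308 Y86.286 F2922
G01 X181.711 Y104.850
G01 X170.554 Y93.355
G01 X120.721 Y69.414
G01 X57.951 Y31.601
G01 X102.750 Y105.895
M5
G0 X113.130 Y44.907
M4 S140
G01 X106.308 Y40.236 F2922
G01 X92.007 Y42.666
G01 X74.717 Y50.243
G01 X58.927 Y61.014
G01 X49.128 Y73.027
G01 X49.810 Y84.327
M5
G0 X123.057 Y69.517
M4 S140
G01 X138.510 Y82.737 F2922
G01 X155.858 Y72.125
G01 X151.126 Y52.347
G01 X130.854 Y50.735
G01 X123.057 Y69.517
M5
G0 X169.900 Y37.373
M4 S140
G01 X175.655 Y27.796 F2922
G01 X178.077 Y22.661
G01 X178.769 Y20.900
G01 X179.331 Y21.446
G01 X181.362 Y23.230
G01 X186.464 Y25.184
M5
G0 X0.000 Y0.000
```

<svg xmlns="http://www.w3.org/2000/svg" width="238.507mm" height="116.648mm" viewBox="0 0 238.507 116.648">
  <polygon points="102.750,10.753 117.308,30.362 181.711,11.798 170.554,23.293 120.721,47.234 57.951,85.047" fill="none" stroke="#008000"/>
  <polyline points="113.130,71.741 106.308,76.412 92.007,73.982 74.717,66.405 58.927,55.634 49.128,43.621 49.810,32.321" fill="none" stroke="#008000"/>
  <polygon points="123.057,47.131 138.510,33.911 155.858,44.523 151.126,64.301 130.854,65.913" fill="none" stroke="#008000"/>
  <polyline points="169.900,79.275 175.655,88.852 178.077,93.987 178.769,95.748 179.331,95.202 181.362,93.418 186.464,91.464" fill="none" stroke="#008000"/>
</svg>

y_svg = 116.648 − y_m. Every run uses S140, so all elements get stroke `#008000` (engrave).

[1] closed run; points: 102.750,10.753 117.308,30.362 181.711,11.798 170.554,23.293 120.721,47.234 57.951,85.047

[2] open run; points: 113.130,71.741 106.308,76.412 92.007,73.982 74.717,66.405 58.927,55.634 49.128,43.621 49.810,32.321

[3] closed run; points: 123.057,47.131 138.510,33.911 155.858,44.523 151.126,64.301 130.854,65.913

[4] open run; points: 169.900,79.275 175.655,88.852 178.077,93.987 178.769,95.748 179.331,95.202 181.362,93.418 186.464,91.464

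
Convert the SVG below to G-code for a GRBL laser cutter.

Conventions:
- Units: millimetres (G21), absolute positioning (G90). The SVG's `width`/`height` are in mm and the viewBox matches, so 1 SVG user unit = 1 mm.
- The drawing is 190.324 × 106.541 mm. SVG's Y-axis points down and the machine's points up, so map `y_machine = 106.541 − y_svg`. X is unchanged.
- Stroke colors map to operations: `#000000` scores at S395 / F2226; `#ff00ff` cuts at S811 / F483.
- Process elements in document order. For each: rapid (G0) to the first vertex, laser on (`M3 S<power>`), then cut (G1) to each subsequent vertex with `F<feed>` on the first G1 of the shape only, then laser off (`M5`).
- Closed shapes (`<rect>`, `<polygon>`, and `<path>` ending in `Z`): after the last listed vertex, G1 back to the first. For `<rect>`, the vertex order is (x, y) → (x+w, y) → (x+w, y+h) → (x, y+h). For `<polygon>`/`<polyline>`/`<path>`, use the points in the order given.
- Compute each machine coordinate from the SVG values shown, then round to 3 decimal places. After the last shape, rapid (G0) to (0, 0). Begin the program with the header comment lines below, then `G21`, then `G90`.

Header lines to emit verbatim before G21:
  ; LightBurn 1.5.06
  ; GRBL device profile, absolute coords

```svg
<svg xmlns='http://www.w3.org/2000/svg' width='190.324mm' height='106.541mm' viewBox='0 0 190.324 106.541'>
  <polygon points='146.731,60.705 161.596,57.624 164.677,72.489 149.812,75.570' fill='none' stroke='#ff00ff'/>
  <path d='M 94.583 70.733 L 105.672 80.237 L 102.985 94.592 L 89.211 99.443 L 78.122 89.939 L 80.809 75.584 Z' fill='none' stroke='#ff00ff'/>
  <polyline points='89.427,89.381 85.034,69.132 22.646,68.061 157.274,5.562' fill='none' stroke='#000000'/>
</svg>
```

1 u = 1 mm; y_m = 106.541 − y.

[1] `<polygon>` regular polygon, #ff00ff→cut S811 F483: (146.731,45.836) → (161.596,48.917) → (164.677,34.052) → (149.812,30.971) → (146.731,45.836) (closed)

[2] `<path>` regular polygon, #ff00ff→cut S811 F483: (94.583,35.808) → (105.672,26.304) → (102.985,11.949) → (89.211,7.098) → (78.122,16.602) → (80.809,30.957) → (94.583,35.808) (closed)

[3] `<polyline>` open polyline, #000000→score S395 F2226: (89.427,17.160) → (85.034,37.409) → (22.646,38.480) → (157.274,100.979)

; LightBurn 1.5.06
; GRBL device profile, absolute coords
G21
G90
G0 X146.731 Y45.836
M3 S811
G1 X161.596 Y48.917 F483
G1 X164.677 Y34.052
G1 X149.812 Y30.971
G1 X146.731 Y45.836
M5
G0 X94.583 Y35.808
M3 S811
G1 X105.672 Y26.304 F483
G1 X102.985 Y11.949
G1 X89.211 Y7.098
G1 X78.122 Y16.602
G1 X80.809 Y30.957
G1 X94.583 Y35.808
M5
G0 X89.427 Y17.160
M3 S395
G1 X85.034 Y37.409 F2226
G1 X22.646 Y38.480
G1 X157.274 Y100.979
M5
G0 X0.000 Y0.000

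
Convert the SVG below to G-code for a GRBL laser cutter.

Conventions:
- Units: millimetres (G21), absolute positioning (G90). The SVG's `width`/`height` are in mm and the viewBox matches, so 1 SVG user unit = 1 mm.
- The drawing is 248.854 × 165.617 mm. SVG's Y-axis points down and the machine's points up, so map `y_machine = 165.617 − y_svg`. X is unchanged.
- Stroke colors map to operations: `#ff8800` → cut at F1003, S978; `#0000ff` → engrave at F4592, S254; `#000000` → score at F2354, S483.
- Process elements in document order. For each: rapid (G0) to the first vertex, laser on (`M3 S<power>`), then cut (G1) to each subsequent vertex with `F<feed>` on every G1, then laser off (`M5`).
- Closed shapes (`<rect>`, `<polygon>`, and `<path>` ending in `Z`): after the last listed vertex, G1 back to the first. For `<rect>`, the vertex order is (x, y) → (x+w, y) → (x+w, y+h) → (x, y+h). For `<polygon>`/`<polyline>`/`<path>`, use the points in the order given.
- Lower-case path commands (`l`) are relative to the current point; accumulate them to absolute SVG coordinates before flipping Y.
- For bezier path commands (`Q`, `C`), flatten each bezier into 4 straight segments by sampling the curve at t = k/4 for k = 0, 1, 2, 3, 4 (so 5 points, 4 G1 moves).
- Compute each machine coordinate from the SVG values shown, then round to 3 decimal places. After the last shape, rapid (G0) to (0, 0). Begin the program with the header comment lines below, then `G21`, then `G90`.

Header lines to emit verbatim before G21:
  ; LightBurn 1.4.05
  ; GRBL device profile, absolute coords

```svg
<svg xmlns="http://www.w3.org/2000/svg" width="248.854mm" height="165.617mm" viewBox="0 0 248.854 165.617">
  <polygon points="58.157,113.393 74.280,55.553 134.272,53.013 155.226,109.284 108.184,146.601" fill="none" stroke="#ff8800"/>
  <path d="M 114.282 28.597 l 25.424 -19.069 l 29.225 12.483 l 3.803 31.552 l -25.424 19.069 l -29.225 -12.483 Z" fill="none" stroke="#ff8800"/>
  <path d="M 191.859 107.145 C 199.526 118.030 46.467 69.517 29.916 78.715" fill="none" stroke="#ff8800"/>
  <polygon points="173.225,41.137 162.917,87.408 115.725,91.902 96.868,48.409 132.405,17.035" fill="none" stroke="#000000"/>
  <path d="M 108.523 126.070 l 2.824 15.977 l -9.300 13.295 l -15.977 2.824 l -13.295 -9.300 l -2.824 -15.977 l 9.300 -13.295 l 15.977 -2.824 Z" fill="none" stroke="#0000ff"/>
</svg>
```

1 u = 1 mm; y_m = 165.617 − y.

[1] `<polygon>` regular polygon, #ff8800→cut S978 F1003: (58.157,52.224) → (74.280,110.064) → (134.272,112.604) → (155.226,56.333) → (108.184,19.016) → (58.157,52.224) (closed)

[2] `<path>` regular polygon, #ff8800→cut S978 F1003: (114.282,137.020) → (139.706,156.089) → (168.931,143.606) → (172.734,112.054) → (147.310,92.985) → (118.085,105.468) → (114.282,137.020) (closed)

[3] `<path>` cubic bezier, #ff8800→cut S978 F1003: (191.859,58.472) → (172.117,59.616) → (119.969,72.054) → (63.280,84.810) → (29.916,86.902)

[4] `<polygon>` regular polygon, #000000→score S483 F2354: (173.225,124.480) → (162.917,78.209) → (115.725,73.715) → (96.868,117.208) → (132.405,148.582) → (173.225,124.480) (closed)

[5] `<path>` regular polygon, #0000ff→engrave S254 F4592: (108.523,39.547) → (111.347,23.570) → (102.047,10.275) → (86.070,7.451) → (72.775,16.751) → (69.951,32.728) → (79.251,46.023) → (95.228,48.847) → (108.523,39.547) (closed)

; LightBurn 1.4.05
; GRBL device profile, absolute coords
G21
G90
G0 X58.157 Y52.224
M3 S978
G1 X74.280 Y110.064 F1003
G1 X134.272 Y112.604 F1003
G1 X155.226 Y56.333 F1003
G1 X108.184 Y19.016 F1003
G1 X58.157 Y52.224 F1003
M5
G0 X114.282 Y137.020
M3 S978
G1 X139.706 Y156.089 F1003
G1 X168.931 Y143.606 F1003
G1 X172.734 Y112.054 F1003
G1 X147.310 Y92.985 F1003
G1 X118.085 Y105.468 F1003
G1 X114.282 Y137.020 F1003
M5
G0 X191.859 Y58.472
M3 S978
G1 X172.117 Y59.616 F1003
G1 X119.969 Y72.054 F1003
G1 X63.280 Y84.810 F1003
G1 X29.916 Y86.902 F1003
M5
G0 X173.225 Y124.480
M3 S483
G1 X162.917 Y78.209 F2354
G1 X115.725 Y73.715 F2354
G1 X96.868 Y117.208 F2354
G1 X132.405 Y148.582 F2354
G1 X173.225 Y124.480 F2354
M5
G0 X108.523 Y39.547
M3 S254
G1 X111.347 Y23.570 F4592
G1 X102.047 Y10.275 F4592
G1 X86.070 Y7.451 F4592
G1 X72.775 Y16.751 F4592
G1 X69.951 Y32.728 F4592
G1 X79.251 Y46.023 F4592
G1 X95.228 Y48.847 F4592
G1 X108.523 Y39.547 F4592
M5
G0 X0.000 Y0.000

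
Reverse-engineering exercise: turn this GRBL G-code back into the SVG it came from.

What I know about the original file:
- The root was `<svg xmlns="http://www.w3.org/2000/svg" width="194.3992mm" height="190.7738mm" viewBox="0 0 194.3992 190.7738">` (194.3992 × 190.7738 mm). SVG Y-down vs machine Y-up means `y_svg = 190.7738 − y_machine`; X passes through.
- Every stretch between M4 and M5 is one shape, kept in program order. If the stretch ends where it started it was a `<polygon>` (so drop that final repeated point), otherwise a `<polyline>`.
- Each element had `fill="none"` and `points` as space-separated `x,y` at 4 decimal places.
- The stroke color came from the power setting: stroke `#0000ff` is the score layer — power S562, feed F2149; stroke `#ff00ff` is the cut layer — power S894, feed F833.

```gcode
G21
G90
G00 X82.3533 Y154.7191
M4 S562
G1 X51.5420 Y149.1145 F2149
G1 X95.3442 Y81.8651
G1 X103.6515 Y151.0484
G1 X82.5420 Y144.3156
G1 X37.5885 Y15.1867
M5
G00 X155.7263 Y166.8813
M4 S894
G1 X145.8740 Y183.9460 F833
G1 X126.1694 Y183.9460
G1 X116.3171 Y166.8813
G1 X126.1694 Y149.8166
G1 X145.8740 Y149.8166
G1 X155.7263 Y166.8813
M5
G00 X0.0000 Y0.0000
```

<svg xmlns="http://www.w3.org/2000/svg" width="194.3992mm" height="190.7738mm" viewBox="0 0 194.3992 190.7738">
  <polyline points="82.3533,36.0547 51.5420,41.6593 95.3442,108.9087 103.6515,39.7254 82.5420,46.4582 37.5885,175.5871" fill="none" stroke="#0000ff"/>
  <polygon points="155.7263,23.8925 145.8740,6.8278 126.1694,6.8278 116.3171,23.8925 126.1694,40.9572 145.8740,40.9572" fill="none" stroke="#ff00ff"/>
</svg>

y_svg = 190.7738 − y_m.

[1] S562→`#0000ff` (score); open run; points: 82.3533,36.0547 51.5420,41.6593 95.3442,108.9087 103.6515,39.7254 82.5420,46.4582 37.5885,175.5871

[2] S894→`#ff00ff` (cut); closed run; points: 155.7263,23.8925 145.8740,6.8278 126.1694,6.8278 116.3171,23.8925 126.1694,40.9572 145.8740,40.9572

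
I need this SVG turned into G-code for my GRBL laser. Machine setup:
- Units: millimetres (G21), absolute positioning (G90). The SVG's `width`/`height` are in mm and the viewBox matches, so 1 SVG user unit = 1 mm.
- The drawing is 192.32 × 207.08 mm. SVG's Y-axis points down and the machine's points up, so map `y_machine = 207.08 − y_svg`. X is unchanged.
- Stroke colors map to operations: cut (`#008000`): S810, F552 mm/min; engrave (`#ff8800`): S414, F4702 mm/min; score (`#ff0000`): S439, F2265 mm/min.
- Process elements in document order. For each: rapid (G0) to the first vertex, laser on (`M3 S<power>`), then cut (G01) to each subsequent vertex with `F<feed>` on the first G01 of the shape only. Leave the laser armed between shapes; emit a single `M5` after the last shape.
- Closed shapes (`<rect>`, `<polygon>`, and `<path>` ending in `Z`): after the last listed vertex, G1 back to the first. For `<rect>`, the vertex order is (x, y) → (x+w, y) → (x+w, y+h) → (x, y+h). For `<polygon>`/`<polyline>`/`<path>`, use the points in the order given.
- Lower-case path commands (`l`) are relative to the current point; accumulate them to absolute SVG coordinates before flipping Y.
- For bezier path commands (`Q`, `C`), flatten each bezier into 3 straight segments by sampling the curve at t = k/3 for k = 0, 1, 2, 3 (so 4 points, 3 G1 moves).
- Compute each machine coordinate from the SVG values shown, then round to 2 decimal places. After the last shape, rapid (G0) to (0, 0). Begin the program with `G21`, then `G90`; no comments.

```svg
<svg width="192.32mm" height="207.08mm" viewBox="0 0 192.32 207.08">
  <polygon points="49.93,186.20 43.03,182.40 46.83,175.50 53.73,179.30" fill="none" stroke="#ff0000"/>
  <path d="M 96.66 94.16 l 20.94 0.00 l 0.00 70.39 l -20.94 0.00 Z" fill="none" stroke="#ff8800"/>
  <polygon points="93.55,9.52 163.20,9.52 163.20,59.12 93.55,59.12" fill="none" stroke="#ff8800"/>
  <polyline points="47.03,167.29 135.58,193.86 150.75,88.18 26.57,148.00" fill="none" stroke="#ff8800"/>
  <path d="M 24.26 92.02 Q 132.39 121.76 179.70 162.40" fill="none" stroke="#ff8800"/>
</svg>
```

G21
G90
G0 X49.93 Y20.88
M3 S439
G01 X43.03 Y24.68 F2265
G01 X46.83 Y31.58
G01 X53.73 Y27.78
G01 X49.93 Y20.88
G0 X96.66 Y112.92
M3 S414
G01 X117.60 Y112.92 F4702
G01 X117.60 Y42.53
G01 X96.66 Y42.53
G01 X96.66 Y112.92
G0 X93.55 Y197.56
M3 S414
G01 X163.20 Y197.56 F4702
G01 X163.20 Y147.96
G01 X93.55 Y147.96
G01 X93.55 Y197.56
G0 X47.03 Y39.79
M3 S414
G01 X135.58 Y13.22 F4702
G01 X150.75 Y118.90
G01 X26.57 Y59.08
G0 X24.26 Y115.06
M3 S414
G01 X89.59 Y94.02 F4702
G01 X141.40 Y70.56
G01 X179.70 Y44.68
M5
G0 X0.00 Y0.00

viewBox `0 0 192.32 207.08` with mm width/height → 1 unit = 1 mm. Flip: y_m = 207.08 − y_svg.

**Shape 1** — `<polygon>` regular polygon, stroke `#ff0000` → score (S439, F2265). Machine vertices: (49.93,20.88) → (43.03,24.68) → (46.83,31.58) → (53.73,27.78) → (49.93,20.88). Closed: final G1 returns to the first vertex.

**Shape 2** — `<path>` rectangle, stroke `#ff8800` → engrave (S414, F4702). Machine vertices: (96.66,112.92) → (117.60,112.92) → (117.60,42.53) → (96.66,42.53) → (96.66,112.92). Closed: final G1 returns to the first vertex.

**Shape 3** — `<polygon>` rectangle, stroke `#ff8800` → engrave (S414, F4702). Machine vertices: (93.55,197.56) → (163.20,197.56) → (163.20,147.96) → (93.55,147.96) → (93.55,197.56). Closed: final G1 returns to the first vertex.

**Shape 4** — `<polyline>` open polyline, stroke `#ff8800` → engrave (S414, F4702). Machine vertices: (47.03,39.79) → (135.58,13.22) → (150.75,118.90) → (26.57,59.08). Open path.

**Shape 5** — `<path>` quadratic bezier, stroke `#ff8800` → engrave (S414, F4702). Control points (SVG): P0=(24.26,92.02), P1=(132.39,121.76), P2=(179.70,162.40); sampled at t=k/3. Machine vertices: (24.26,115.06) → (89.59,94.02) → (141.40,70.56) → (179.70,44.68). Open path.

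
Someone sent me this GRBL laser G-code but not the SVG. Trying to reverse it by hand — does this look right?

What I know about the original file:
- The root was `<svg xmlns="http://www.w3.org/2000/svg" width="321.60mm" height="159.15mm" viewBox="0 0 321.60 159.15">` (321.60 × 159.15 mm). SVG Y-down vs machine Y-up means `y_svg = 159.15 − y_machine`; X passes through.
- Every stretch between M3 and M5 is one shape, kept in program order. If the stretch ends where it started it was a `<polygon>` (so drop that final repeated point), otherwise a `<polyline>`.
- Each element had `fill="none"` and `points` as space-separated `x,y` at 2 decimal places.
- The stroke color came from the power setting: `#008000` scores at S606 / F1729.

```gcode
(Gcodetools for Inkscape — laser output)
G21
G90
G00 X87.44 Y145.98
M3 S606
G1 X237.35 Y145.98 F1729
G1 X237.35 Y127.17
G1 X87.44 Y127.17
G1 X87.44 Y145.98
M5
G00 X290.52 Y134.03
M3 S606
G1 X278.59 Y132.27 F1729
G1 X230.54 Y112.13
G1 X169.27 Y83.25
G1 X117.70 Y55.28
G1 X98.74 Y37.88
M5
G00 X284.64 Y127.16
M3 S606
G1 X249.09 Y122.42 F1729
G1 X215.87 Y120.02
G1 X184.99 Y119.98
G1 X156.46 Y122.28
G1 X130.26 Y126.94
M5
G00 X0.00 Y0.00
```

y_svg = 159.15 − y_m. Every run uses S606, so all elements get stroke `#008000` (score).

[1] closed run; points: 87.44,13.17 237.35,13.17 237.35,31.98 87.44,31.98

[2] open run; points: 290.52,25.12 278.59,26.88 230.54,47.02 169.27,75.90 117.70,103.87 98.74,121.27

[3] open run; points: 284.64,31.99 249.09,36.73 215.87,39.13 184.99,39.17 156.46,36.87 130.26,32.21

<svg xmlns="http://www.w3.org/2000/svg" width="321.60mm" height="159.15mm" viewBox="0 0 321.60 159.15">
  <polygon points="87.44,13.17 237.35,13.17 237.35,31.98 87.44,31.98" fill="none" stroke="#008000"/>
  <polyline points="290.52,25.12 278.59,26.88 230.54,47.02 169.27,75.90 117.70,103.87 98.74,121.27" fill="none" stroke="#008000"/>
  <polyline points="284.64,31.99 249.09,36.73 215.87,39.13 184.99,39.17 156.46,36.87 130.26,32.21" fill="none" stroke="#008000"/>
</svg>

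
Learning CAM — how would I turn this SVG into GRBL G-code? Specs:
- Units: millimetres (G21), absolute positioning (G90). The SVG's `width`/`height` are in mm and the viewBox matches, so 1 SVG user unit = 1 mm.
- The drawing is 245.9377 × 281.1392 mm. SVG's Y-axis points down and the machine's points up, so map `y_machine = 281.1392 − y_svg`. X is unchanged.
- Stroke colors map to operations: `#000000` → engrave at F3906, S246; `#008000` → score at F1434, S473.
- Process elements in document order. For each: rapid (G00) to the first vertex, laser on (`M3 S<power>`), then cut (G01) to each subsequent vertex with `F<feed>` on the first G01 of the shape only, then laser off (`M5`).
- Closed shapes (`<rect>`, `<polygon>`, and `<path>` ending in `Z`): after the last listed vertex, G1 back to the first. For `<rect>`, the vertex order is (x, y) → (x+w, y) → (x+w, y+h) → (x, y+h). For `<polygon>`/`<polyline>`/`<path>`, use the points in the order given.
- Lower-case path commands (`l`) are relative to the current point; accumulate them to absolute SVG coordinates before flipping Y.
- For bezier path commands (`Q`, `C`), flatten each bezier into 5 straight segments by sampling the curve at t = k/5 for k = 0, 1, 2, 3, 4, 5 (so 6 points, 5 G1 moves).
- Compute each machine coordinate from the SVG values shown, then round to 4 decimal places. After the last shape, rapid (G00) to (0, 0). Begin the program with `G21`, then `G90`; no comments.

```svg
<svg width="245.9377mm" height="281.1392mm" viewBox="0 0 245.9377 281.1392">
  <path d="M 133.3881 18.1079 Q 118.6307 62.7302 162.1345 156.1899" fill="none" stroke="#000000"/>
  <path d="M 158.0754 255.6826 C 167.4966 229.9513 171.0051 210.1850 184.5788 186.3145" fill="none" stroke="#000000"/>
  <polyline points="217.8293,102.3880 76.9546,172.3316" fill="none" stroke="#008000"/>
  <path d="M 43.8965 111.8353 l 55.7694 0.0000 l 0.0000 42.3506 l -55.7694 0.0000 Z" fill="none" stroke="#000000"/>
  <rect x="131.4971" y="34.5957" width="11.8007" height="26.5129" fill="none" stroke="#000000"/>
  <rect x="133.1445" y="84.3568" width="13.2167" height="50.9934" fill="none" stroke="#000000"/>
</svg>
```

viewBox `0 0 245.9377 281.1392` with mm width/height → 1 unit = 1 mm. Flip: y_m = 281.1392 − y_svg.

**Shape 1** — `<path>` quadratic bezier, stroke `#000000` → engrave (S246, F3906). Control points (SVG): P0=(133.3881,18.1079), P1=(118.6307,62.7302), P2=(162.1345,156.1899); sampled at t=k/5. Machine vertices: (133.3881,263.0313) → (129.8156,243.2289) → (130.9040,219.5195) → (136.6533,191.9031) → (147.0634,160.3797) → (162.1345,124.9493). Open path.

**Shape 2** — `<path>` cubic bezier, stroke `#000000` → engrave (S246, F3906). Control points (SVG): P0=(158.0754,255.6826), P1=(167.4966,229.9513), P2=(171.0051,210.1850), P3=(184.5788,186.3145); sampled at t=k/5. Machine vertices: (158.0754,25.4566) → (163.1464,40.2601) → (167.5653,54.1154) → (172.0991,67.5057) → (177.5146,80.9144) → (184.5788,94.8247). Open path.

**Shape 3** — `<polyline>` line segment, stroke `#008000` → score (S473, F1434). Machine vertices: (217.8293,178.7512) → (76.9546,108.8076). Open path.

**Shape 4** — `<path>` rectangle, stroke `#000000` → engrave (S246, F3906). Machine vertices: (43.8965,169.3039) → (99.6659,169.3039) → (99.6659,126.9533) → (43.8965,126.9533) → (43.8965,169.3039). Closed: final G1 returns to the first vertex.

**Shape 5** — `<rect>` rectangle, stroke `#000000` → engrave (S246, F3906). Machine vertices: (131.4971,246.5435) → (143.2978,246.5435) → (143.2978,220.0306) → (131.4971,220.0306) → (131.4971,246.5435). Closed: final G1 returns to the first vertex.

**Shape 6** — `<rect>` rectangle, stroke `#000000` → engrave (S246, F3906). Machine vertices: (133.1445,196.7824) → (146.3612,196.7824) → (146.3612,145.7890) → (133.1445,145.7890) → (133.1445,196.7824). Closed: final G1 returns to the first vertex.

G21
G90
G00 X133.3881 Y263.0313
M3 S246
G01 X129.8156 Y243.2289 F3906
G01 X130.9040 Y219.5195
G01 X136.6533 Y191.9031
G01 X147.0634 Y160.3797
G01 X162.1345 Y124.9493
M5
G00 X158.0754 Y25.4566
M3 S246
G01 X163.1464 Y40.2601 F3906
G01 X167.5653 Y54.1154
G01 X172.0991 Y67.5057
G01 X177.5146 Y80.9144
G01 X184.5788 Y94.8247
M5
G00 X217.8293 Y178.7512
M3 S473
G01 X76.9546 Y108.8076 F1434
M5
G00 X43.8965 Y169.3039
M3 S246
G01 X99.6659 Y169.3039 F3906
G01 X99.6659 Y126.9533
G01 X43.8965 Y126.9533
G01 X43.8965 Y169.3039
M5
G00 X131.4971 Y246.5435
M3 S246
G01 X143.2978 Y246.5435 F3906
G01 X143.2978 Y220.0306
G01 X131.4971 Y220.0306
G01 X131.4971 Y246.5435
M5
G00 X133.1445 Y196.7824
M3 S246
G01 X146.3612 Y196.7824 F3906
G01 X146.3612 Y145.7890
G01 X133.1445 Y145.7890
G01 X133.1445 Y196.7824
M5
G00 X0.0000 Y0.0000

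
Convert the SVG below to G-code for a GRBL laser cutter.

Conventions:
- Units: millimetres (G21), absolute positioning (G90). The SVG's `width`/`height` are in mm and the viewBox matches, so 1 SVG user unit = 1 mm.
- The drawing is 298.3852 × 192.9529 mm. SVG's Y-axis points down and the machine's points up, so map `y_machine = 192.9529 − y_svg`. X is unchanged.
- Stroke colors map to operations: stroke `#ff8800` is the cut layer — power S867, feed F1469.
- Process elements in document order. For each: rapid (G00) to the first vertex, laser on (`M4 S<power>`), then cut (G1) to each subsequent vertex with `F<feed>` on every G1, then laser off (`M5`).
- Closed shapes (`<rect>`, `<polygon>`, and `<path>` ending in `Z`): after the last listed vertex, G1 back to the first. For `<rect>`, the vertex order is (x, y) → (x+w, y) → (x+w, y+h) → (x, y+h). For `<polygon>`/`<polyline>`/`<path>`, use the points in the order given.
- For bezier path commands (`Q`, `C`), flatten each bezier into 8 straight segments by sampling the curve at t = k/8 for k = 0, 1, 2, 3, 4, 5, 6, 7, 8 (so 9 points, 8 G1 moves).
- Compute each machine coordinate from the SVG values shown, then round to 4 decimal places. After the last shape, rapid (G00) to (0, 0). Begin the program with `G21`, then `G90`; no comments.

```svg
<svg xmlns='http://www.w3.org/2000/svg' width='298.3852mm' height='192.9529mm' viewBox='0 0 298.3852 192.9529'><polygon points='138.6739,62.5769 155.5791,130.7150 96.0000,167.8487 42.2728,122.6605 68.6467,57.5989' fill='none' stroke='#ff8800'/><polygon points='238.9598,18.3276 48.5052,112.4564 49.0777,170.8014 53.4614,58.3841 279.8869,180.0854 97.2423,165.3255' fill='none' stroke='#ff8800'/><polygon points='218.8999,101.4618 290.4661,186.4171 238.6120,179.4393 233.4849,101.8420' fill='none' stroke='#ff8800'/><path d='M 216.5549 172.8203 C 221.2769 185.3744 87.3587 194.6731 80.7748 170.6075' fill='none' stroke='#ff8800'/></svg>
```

G21
G90
G00 X138.6739 Y130.3760
M4 S867
G1 X155.5791 Y62.2379 F1469
G1 X96.0000 Y25.1042 F1469
G1 X42.2728 Y70.2924 F1469
G1 X68.6467 Y135.3540 F1469
G1 X138.6739 Y130.3760 F1469
M5
G00 X238.9598 Y174.6253
M4 S867
G1 X48.5052 Y80.4965 F1469
G1 X49.0777 Y22.1515 F1469
G1 X53.4614 Y134.5688 F1469
G1 X279.8869 Y12.8675 F1469
G1 X97.2423 Y27.6274 F1469
G1 X238.9598 Y174.6253 F1469
M5
G00 X218.8999 Y91.4911
M4 S867
G1 X290.4661 Y6.5358 F1469
G1 X238.6120 Y13.5136 F1469
G1 X233.4849 Y91.1109 F1469
G1 X218.8999 Y91.4911 F1469
M5
G00 X216.5549 Y20.1326
M4 S867
G1 X212.3464 Y15.6362 F1469
G1 X198.2572 Y11.7979 F1469
G1 X177.4043 Y8.9704 F1469
G1 X152.9046 Y7.5066 F1469
G1 X127.8748 Y7.7594 F1469
G1 X105.4321 Y10.0816 F1469
G1 X88.6931 Y14.8259 F1469
G1 X80.7748 Y22.3454 F1469
M5
G00 X0.0000 Y0.0000

Since the viewBox matches the mm dimensions, user units are millimetres directly. The only transform is the Y-flip y_m = 192.9529 − y_svg.

Shape 1 is a regular polygon drawn with `<polygon>`. Its stroke #ff8800 means cut at S867, F1469. After flipping Y the toolpath is (138.6739,130.3760) → (155.5791,62.2379) → (96.0000,25.1042) → (42.2728,70.2924) → (68.6467,135.3540) → (138.6739,130.3760), returning to the start.

Shape 2 is a closed polygon drawn with `<polygon>`. Its stroke #ff8800 means cut at S867, F1469. After flipping Y the toolpath is (238.9598,174.6253) → (48.5052,80.4965) → (49.0777,22.1515) → (53.4614,134.5688) → (279.8869,12.8675) → (97.2423,27.6274) → (238.9598,174.6253), returning to the start.

Shape 3 is a closed polygon drawn with `<polygon>`. Its stroke #ff8800 means cut at S867, F1469. After flipping Y the toolpath is (218.8999,91.4911) → (290.4661,6.5358) → (238.6120,13.5136) → (233.4849,91.1109) → (218.8999,91.4911), returning to the start.

Shape 4 is a cubic bezier drawn with `<path>`. Its stroke #ff8800 means cut at S867, F1469. After flipping Y the toolpath is (216.5549,20.1326) → (212.3464,15.6362) → (198.2572,11.7979) → (177.4043,8.9704) → (152.9046,7.5066) → (127.8748,7.7594) → (105.4321,10.0816) → (88.6931,14.8259) → (80.7748,22.3454).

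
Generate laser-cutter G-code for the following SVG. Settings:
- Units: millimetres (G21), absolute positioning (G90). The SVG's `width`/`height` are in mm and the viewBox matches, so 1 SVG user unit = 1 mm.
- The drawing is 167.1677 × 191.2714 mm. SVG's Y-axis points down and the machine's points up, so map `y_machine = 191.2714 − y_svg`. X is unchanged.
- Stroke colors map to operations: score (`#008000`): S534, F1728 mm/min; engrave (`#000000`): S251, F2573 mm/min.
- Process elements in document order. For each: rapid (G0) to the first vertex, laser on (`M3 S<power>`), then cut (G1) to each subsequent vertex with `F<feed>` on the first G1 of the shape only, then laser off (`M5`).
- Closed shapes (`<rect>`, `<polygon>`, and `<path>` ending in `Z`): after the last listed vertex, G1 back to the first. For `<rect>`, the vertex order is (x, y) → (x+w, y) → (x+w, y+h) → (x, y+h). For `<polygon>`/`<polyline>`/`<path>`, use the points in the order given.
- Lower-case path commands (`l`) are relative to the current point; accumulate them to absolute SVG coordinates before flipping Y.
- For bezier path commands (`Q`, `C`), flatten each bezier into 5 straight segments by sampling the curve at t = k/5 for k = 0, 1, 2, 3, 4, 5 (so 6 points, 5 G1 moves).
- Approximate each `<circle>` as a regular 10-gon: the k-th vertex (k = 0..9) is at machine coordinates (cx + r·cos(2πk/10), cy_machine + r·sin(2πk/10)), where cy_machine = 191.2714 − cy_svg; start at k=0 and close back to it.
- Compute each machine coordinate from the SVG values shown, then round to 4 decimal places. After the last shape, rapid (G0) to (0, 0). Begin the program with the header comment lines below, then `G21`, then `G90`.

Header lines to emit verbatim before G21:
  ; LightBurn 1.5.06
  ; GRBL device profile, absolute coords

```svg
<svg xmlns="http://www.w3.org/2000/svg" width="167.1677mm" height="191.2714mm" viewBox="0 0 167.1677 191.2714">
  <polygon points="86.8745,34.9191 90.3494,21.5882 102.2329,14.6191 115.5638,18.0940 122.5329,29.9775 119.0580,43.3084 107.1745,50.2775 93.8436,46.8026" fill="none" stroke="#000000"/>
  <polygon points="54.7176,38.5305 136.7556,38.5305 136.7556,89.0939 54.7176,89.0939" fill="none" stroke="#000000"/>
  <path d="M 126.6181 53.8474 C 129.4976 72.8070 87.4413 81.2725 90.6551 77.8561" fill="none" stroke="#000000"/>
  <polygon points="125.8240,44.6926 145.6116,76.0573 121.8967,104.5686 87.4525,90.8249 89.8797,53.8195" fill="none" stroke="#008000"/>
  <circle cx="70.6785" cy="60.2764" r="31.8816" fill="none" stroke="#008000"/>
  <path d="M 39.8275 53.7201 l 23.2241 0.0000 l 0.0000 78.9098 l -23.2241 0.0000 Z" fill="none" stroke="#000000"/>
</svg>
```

; LightBurn 1.5.06
; GRBL device profile, absolute coords
G21
G90
G0 X86.8745 Y156.3523
M3 S251
G1 X90.3494 Y169.6832 F2573
G1 X102.2329 Y176.6523
G1 X115.5638 Y173.1774
G1 X122.5329 Y161.2939
G1 X119.0580 Y147.9630
G1 X107.1745 Y140.9939
G1 X93.8436 Y144.4688
G1 X86.8745 Y156.3523
M5
G0 X54.7176 Y152.7409
M3 S251
G1 X136.7556 Y152.7409 F2573
G1 X136.7556 Y102.1775
G1 X54.7176 Y102.1775
G1 X54.7176 Y152.7409
M5
G0 X126.6181 Y137.4240
M3 S251
G1 X123.6752 Y127.3186 F2573
G1 X114.2775 Y119.7985
G1 X102.7550 Y114.9301
G1 X93.4376 Y112.7802
G1 X90.6551 Y113.4153
M5
G0 X125.8240 Y146.5788
M3 S534
G1 X145.6116 Y115.2141 F1728
G1 X121.8967 Y86.7028
G1 X87.4525 Y100.4465
G1 X89.8797 Y137.4519
G1 X125.8240 Y146.5788
M5
G0 X102.5601 Y130.9950
M3 S534
G1 X96.4713 Y149.7345 F1728
G1 X80.5305 Y161.3162
G1 X60.8265 Y161.3162
G1 X44.8857 Y149.7345
G1 X38.7969 Y130.9950
G1 X44.8857 Y112.2555
G1 X60.8265 Y100.6738
G1 X80.5305 Y100.6738
G1 X96.4713 Y112.2555
G1 X102.5601 Y130.9950
M5
G0 X39.8275 Y137.5513
M3 S251
G1 X63.0516 Y137.5513 F2573
G1 X63.0516 Y58.6415
G1 X39.8275 Y58.6415
G1 X39.8275 Y137.5513
M5
G0 X0.0000 Y0.0000

viewBox `0 0 167.1677 191.2714` with mm width/height → 1 unit = 1 mm. Flip: y_m = 191.2714 − y_svg.

**Shape 1** — `<polygon>` regular polygon, stroke `#000000` → engrave (S251, F2573). Machine vertices: (86.8745,156.3523) → (90.3494,169.6832) → (102.2329,176.6523) → (115.5638,173.1774) → (122.5329,161.2939) → (119.0580,147.9630) → (107.1745,140.9939) → (93.8436,144.4688) → (86.8745,156.3523). Closed: final G1 returns to the first vertex.

**Shape 2** — `<polygon>` rectangle, stroke `#000000` → engrave (S251, F2573). Machine vertices: (54.7176,152.7409) → (136.7556,152.7409) → (136.7556,102.1775) → (54.7176,102.1775) → (54.7176,152.7409). Closed: final G1 returns to the first vertex.

**Shape 3** — `<path>` cubic bezier, stroke `#000000` → engrave (S251, F2573). Control points (SVG): P0=(126.6181,53.8474), P1=(129.4976,72.8070), P2=(87.4413,81.2725), P3=(90.6551,77.8561); sampled at t=k/5. Machine vertices: (126.6181,137.4240) → (123.6752,127.3186) → (114.2775,119.7985) → (102.7550,114.9301) → (93.4376,112.7802) → (90.6551,113.4153). Open path.

**Shape 4** — `<polygon>` regular polygon, stroke `#008000` → score (S534, F1728). Machine vertices: (125.8240,146.5788) → (145.6116,115.2141) → (121.8967,86.7028) → (87.4525,100.4465) → (89.8797,137.4519) → (125.8240,146.5788). Closed: final G1 returns to the first vertex.

**Shape 5** — `<circle>` circle, stroke `#008000` → score (S534, F1728). Machine vertices: (102.5601,130.9950) → (96.4713,149.7345) → (80.5305,161.3162) → (60.8265,161.3162) → (44.8857,149.7345) → (38.7969,130.9950) → (44.8857,112.2555) → (60.8265,100.6738) → (80.5305,100.6738) → (96.4713,112.2555) → (102.5601,130.9950). Closed: final G1 returns to the first vertex.

**Shape 6** — `<path>` rectangle, stroke `#000000` → engrave (S251, F2573). Machine vertices: (39.8275,137.5513) → (63.0516,137.5513) → (63.0516,58.6415) → (39.8275,58.6415) → (39.8275,137.5513). Closed: final G1 returns to the first vertex.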